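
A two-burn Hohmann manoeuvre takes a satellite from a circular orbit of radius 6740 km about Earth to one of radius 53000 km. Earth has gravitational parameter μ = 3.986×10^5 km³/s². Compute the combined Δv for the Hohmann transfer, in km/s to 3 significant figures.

Transfer-ellipse semi-major axis a_t = (r₁ + r₂)/2 = (6740 + 53000)/2 = 29870 km.
At r₁ the circular-orbit speed is v₁ = √(μ/r₁) = 7.690219 km/s.
Transfer-orbit speed at r₁ (v² = μ(2/r − 1/a)): v_p = √[μ(2/r₁ − 1/a_t)] = 10.24375 km/s.
First burn Δv₁ = |v_p − v₁| = 2.5535 km/s.
Circular speed at r₂: v₂ = √(μ/r₂) = 2.7424 km/s.
Transfer-orbit speed at r₂: v_a = √[μ(2/r₂ − 1/a_t)] = 1.3027 km/s.
Second burn Δv₂ = |v₂ − v_a| = 1.4397 km/s.
Total Δv = Δv₁ + Δv₂ = 3.993 km/s.

Δv = 3.99 km/s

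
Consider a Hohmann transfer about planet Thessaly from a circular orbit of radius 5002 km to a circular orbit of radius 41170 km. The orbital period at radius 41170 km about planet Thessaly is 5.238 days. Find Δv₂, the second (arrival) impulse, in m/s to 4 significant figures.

From Kepler's third law T² = 4π²r³/μ at r = 41170 km, T = 5.238 days = 5.238 × 86400 s = 4.525632×10^5 s: μ = 4π²r³/T² = 13450.7 km³/s².
Transfer-ellipse semi-major axis a_t = (r₁ + r₂)/2 = (5002 + 41170)/2 = 23086 km.
On the circular orbit at r = 41170 km, v_c = √(μ/r) = 0.5716 km/s.
Transfer-orbit speed at the same r (vis-viva, a = a_t): v_t = √[μ(2/r − 1/a_t)] = 0.2661 km/s.
Δv₂ = |v_t − v_c| = |0.2661 − 0.5716| = 0.3055 km/s.

Δv₂ = 305.5 m/s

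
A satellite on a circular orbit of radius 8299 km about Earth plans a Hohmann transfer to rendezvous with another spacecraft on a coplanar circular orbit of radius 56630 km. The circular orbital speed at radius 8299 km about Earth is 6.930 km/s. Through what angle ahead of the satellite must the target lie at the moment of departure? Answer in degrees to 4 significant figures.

From the circular-orbit relation v² = μ/r at r = 8299 km: μ = v²r = (6.930)² × 8299 = 3.98559×10^5 km³/s².
Transfer-ellipse semi-major axis a_t = (r₁ + r₂)/2 = (8299 + 56630)/2 = 32464.5 km.
Transfer time t = π√(a_t³/μ) = 29108 s.
Target angular speed ω₂ = √(μ/r₂³) = 4.6846×10^-5 rad/s.
Angle swept by the target during transfer: ω₂·t = 1.3636 rad = 78.13°.
Arrival is 180° from departure on the ellipse, so φ = 180° − 78.13° = 101.9°.

φ = 101.9°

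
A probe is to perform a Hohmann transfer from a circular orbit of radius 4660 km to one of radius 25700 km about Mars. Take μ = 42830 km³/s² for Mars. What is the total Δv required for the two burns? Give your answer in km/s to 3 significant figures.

The Hohmann ellipse has a_t = (r₁ + r₂)/2 = 15180 km.
Circular speed at r₁: v₁ = √(μ/r₁) = √(42830/4660) = 3.032 km/s.
Transfer-orbit speed at r₁ (v² = μ(2/r − 1/a)): v_p = √[μ(2/r₁ − 1/a_t)] = 3.945 km/s.
First burn Δv₁ = |v_p − v₁| = 0.9130 km/s.
Circular speed at r₂: v₂ = √(μ/r₂) = 1.291 km/s.
Transfer-orbit speed at r₂: v_a = √[μ(2/r₂ − 1/a_t)] = 0.7153 km/s.
Second burn Δv₂ = |v₂ − v_a| = 0.5757 km/s.
Δv = Δv₁ + Δv₂ = 0.9130 + 0.5757 = 1.489 km/s.

Δv = 1.49 km/s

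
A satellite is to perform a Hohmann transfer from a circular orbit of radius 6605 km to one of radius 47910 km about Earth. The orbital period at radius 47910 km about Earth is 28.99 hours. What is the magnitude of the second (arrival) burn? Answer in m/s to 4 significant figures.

Δv₂ = 1465 m/s

From Kepler's third law T² = 4π²r³/μ at r = 47910 km, T = 28.99 hours = 28.99 × 3600 s = 1.04364×10^5 s: μ = 4π²r³/T² = 3.98600×10^5 km³/s².
Semi-major axis of the transfer orbit: a_t = (6605 + 47910)/2 = 27257.5 km.
Circular speed at r = 47910 km: v_c = √(μ/r) = 2.88440 km/s.
Vis-viva on the transfer ellipse at r = 47910 km gives v_t = √[μ(2/r − 1/a_t)] = 1.41987 km/s.
Δv₂ = |v_t − v_c| = |1.41987 − 2.88440| = 1.465 km/s.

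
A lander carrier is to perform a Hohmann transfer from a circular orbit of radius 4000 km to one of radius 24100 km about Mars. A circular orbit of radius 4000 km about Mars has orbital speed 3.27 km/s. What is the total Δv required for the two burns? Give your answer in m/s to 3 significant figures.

Δv = 1630 m/s

From the circular-orbit relation v² = μ/r at r = 4000 km: μ = v²r = (3.27)² × 4000 = 42771.6 km³/s².
The Hohmann ellipse has a_t = (r₁ + r₂)/2 = 14050 km.
Circular speed at r₁: v₁ = √(μ/r₁) = √(42771.6/4000) = 3.270 km/s.
On the transfer ellipse at r₁, v² = μ(2/r − 1/a) gives v_p = √[μ(2/r₁ − 1/a_t)] = 4.283 km/s.
First burn Δv₁ = |v_p − v₁| = 1.013 km/s.
Circular speed at r₂: v₂ = √(μ/r₂) = 1.3322 km/s.
Transfer-orbit speed at r₂: v_a = √[μ(2/r₂ − 1/a_t)] = 0.71082 km/s.
Second burn Δv₂ = |v₂ − v_a| = 0.6214 km/s.
Total Δv = Δv₁ + Δv₂ = 1.634 km/s.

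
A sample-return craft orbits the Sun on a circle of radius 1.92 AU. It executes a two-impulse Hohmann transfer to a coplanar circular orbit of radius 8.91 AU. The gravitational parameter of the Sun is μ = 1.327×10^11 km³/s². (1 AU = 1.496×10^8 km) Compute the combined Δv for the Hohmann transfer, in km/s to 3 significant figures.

In km: r₁ = 1.92 × 1.496×10^8 = 2.87232×10^8 km; r₂ = 8.91 × 1.496×10^8 = 1.332936×10^9 km.
Transfer-ellipse semi-major axis a_t = (r₁ + r₂)/2 = (2.87232×10^8 + 1.332936×10^9)/2 = 8.10084×10^8 km.
At r₁ the circular-orbit speed is v₁ = √(μ/r₁) = 21.494 km/s.
Transfer-orbit speed at r₁ (vis-viva): v_p = √[μ(2/r₁ − 1/a_t)] = 27.571 km/s.
First burn Δv₁ = |v_p − v₁| = 6.077 km/s.
Circular speed at r₂: v₂ = √(μ/r₂) = 9.9777 km/s.
Transfer-orbit speed at r₂: v_a = √[μ(2/r₂ − 1/a_t)] = 5.9413 km/s.
Second burn Δv₂ = |v₂ − v_a| = 4.036 km/s.
Δv = Δv₁ + Δv₂ = 6.077 + 4.036 = 10.11 km/s.

Δv = 10.1 km/s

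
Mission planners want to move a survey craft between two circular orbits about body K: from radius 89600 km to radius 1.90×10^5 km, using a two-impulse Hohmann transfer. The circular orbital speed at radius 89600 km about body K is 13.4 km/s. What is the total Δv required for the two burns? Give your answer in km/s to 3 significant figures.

Δv = 4.06 km/s

From the circular-orbit relation v² = μ/r at r = 89600 km: μ = v²r = (13.4)² × 89600 = 1.60886×10^7 km³/s².
Semi-major axis of the transfer orbit: a_t = (89600 + 1.900×10^5)/2 = 1.398×10^5 km.
At r₁ the circular-orbit speed is v₁ = √(μ/r₁) = 13.400 km/s.
On the transfer ellipse at r₁, vis-viva equation gives v_p = √[μ(2/r₁ − 1/a_t)] = 15.622 km/s.
First burn Δv₁ = |v_p − v₁| = 2.222 km/s.
Circular speed at r₂: v₂ = √(μ/r₂) = 9.202 km/s.
Transfer-orbit speed at r₂: v_a = √[μ(2/r₂ − 1/a_t)] = 7.367 km/s.
Second burn Δv₂ = |v₂ − v_a| = 1.835 km/s.
Δv = Δv₁ + Δv₂ = 2.222 + 1.835 = 4.057 km/s.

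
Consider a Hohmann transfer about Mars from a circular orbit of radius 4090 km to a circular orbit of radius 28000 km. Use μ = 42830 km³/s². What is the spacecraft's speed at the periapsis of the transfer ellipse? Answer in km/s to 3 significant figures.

v = 4.27 km/s

The Hohmann ellipse has a_t = (r₁ + r₂)/2 = 16045 km.
At periapsis, r = 4090 km.
From the vis-viva equation, v = √[μ(2/r − 1/a_t)] = 4.275 km/s.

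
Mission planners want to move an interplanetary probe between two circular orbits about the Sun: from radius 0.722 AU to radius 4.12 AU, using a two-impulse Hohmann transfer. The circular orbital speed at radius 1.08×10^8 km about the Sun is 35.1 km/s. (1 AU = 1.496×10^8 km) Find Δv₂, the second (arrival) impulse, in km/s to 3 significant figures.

Δv₂ = 6.67 km/s

From the circular-orbit relation v² = μ/r at r = 1.08×10^8 km: μ = v²r = (35.1)² × 1.08×10^8 = 1.33057×10^11 km³/s².
In km: r₁ = 0.722 × 1.496×10^8 = 1.080112×10^8 km; r₂ = 4.12 × 1.496×10^8 = 6.16352×10^8 km.
The Hohmann ellipse has a_t = (r₁ + r₂)/2 = 3.621816×10^8 km.
Circular speed at r = 6.16352×10^8 km: v_c = √(μ/r) = 14.693 km/s.
Vis-viva on the transfer ellipse at r = 6.16352×10^8 km gives v_t = √[μ(2/r − 1/a_t)] = 8.0237 km/s.
Δv₂ = |v_t − v_c| = |8.0237 − 14.693| = 6.669 km/s.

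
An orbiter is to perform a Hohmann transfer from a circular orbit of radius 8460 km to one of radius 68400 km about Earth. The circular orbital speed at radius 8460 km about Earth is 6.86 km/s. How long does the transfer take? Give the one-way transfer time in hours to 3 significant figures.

t = 10.4 hours

From the circular-orbit relation v² = μ/r at r = 8460 km: μ = v²r = (6.86)² × 8460 = 3.98124×10^5 km³/s².
Semi-major axis of the transfer orbit: a_t = (8460 + 68400)/2 = 38430 km.
By Kepler's third law the transfer-orbit period is T = 2π√(a_t³/μ), so t = T/2 = 37510 s.
Converting: 37510 s ÷ 3600 s/hour = 10.4 hours.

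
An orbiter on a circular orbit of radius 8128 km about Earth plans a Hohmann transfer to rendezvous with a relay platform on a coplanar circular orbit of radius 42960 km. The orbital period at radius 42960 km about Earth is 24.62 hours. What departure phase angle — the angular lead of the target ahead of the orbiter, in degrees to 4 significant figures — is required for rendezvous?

From Kepler's third law T² = 4π²r³/μ at r = 42960 km, T = 24.62 hours = 24.62 × 3600 s = 88632 s: μ = 4π²r³/T² = 3.98448×10^5 km³/s².
Transfer-ellipse semi-major axis a_t = (r₁ + r₂)/2 = (8128 + 42960)/2 = 25544 km.
Transfer time t = π√(a_t³/μ) = 20319 s.
Target angular speed ω₂ = √(μ/r₂³) = 7.0891×10^-5 rad/s.
Angle swept by the target during transfer: ω₂·t = 1.4404 rad = 82.53°.
Arrival is 180° from departure on the ellipse, so φ = 180° − 82.53° = 97.47°.

φ = 97.47°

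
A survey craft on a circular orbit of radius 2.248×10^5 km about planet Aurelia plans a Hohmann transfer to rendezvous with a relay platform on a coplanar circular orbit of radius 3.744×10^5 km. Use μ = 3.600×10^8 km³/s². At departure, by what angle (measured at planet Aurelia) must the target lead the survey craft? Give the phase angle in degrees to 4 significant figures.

Semi-major axis of the transfer orbit: a_t = (2.248×10^5 + 3.744×10^5)/2 = 2.996×10^5 km.
The half-period of the transfer ellipse is t = π√(a_t³/μ) = 27152.6 s.
The target's mean motion on its circular orbit is ω₂ = √(μ/r₂³) = 8.28223×10^-5 rad/s.
Angle swept by the target during transfer: ω₂·t = 2.2488 rad = 128.85°.
The survey craft traverses 180° on the transfer ellipse, so the target must lead by 180° − 128.85° = 51.15°.

φ = 51.15°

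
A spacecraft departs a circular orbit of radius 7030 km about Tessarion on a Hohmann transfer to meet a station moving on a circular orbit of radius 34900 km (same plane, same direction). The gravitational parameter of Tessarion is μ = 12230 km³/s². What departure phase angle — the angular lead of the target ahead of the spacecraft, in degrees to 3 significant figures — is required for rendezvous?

The Hohmann ellipse has a_t = (r₁ + r₂)/2 = 20965 km.
The half-period of the transfer ellipse is t = π√(a_t³/μ) = 86234 s.
Target angular speed ω₂ = √(μ/r₂³) = 1.6962×10^-5 rad/s.
Angle swept by the target during transfer: ω₂·t = 1.4627 rad = 83.81°.
The spacecraft traverses 180° on the transfer ellipse, so the target must lead by 180° − 83.81° = 96.2°.

φ = 96.2°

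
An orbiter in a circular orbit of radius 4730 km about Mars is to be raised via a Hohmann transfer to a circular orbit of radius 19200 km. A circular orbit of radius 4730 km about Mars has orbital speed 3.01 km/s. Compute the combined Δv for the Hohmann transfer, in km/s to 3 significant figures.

From the circular-orbit relation v² = μ/r at r = 4730 km: μ = v²r = (3.01)² × 4730 = 42854.3 km³/s².
Transfer-ellipse semi-major axis a_t = (r₁ + r₂)/2 = (4730 + 19200)/2 = 11965 km.
At r₁ the circular-orbit speed is v₁ = √(μ/r₁) = 3.0100 km/s.
Transfer-orbit speed at r₁ (vis-viva equation): v_p = √[μ(2/r₁ − 1/a_t)] = 3.8129 km/s.
First burn Δv₁ = |v_p − v₁| = 0.8029 km/s.
At r₂, v₂ = √(μ/r₂) = 1.494 km/s.
Transfer-orbit speed at r₂: v_a = √[μ(2/r₂ − 1/a_t)] = 0.9393 km/s.
Second burn Δv₂ = |v₂ − v_a| = 0.5547 km/s.
Total Δv = Δv₁ + Δv₂ = 1.358 km/s.

Δv = 1.36 km/s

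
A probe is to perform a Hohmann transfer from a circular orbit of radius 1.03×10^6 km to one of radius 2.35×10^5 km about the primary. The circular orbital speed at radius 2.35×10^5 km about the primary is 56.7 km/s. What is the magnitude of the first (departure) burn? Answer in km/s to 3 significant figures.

From the circular-orbit relation v² = μ/r at r = 2.35×10^5 km: μ = v²r = (56.7)² × 2.35×10^5 = 7.55499×10^8 km³/s².
Semi-major axis of the transfer orbit: a_t = (1.030×10^6 + 2.350×10^5)/2 = 6.325×10^5 km.
On the circular orbit at r = 1.030×10^6 km, v_c = √(μ/r) = 27.08 km/s.
Transfer-orbit speed at the same r (vis-viva, a = a_t): v_t = √[μ(2/r − 1/a_t)] = 16.51 km/s.
Δv₁ = |v_t − v_c| = |16.51 − 27.08| = 10.57 km/s.

Δv₁ = 10.6 km/s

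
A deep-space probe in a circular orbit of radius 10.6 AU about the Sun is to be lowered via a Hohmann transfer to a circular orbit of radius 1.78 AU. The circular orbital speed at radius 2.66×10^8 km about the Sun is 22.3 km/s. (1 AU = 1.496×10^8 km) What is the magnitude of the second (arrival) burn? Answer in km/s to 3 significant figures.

From the circular-orbit relation v² = μ/r at r = 2.66×10^8 km: μ = v²r = (22.3)² × 2.66×10^8 = 1.32279×10^11 km³/s².
In km: r₁ = 10.6 × 1.496×10^8 = 1.58576×10^9 km; r₂ = 1.78 × 1.496×10^8 = 2.66288×10^8 km.
The Hohmann ellipse has a_t = (r₁ + r₂)/2 = 9.26024×10^8 km.
Circular speed at r = 2.66288×10^8 km: v_c = √(μ/r) = 22.288 km/s.
Vis-viva on the transfer ellipse at r = 2.66288×10^8 km gives v_t = √[μ(2/r − 1/a_t)] = 29.166 km/s.
Δv₂ = |v_t − v_c| = |29.166 − 22.288| = 6.878 km/s.

Δv₂ = 6.88 km/s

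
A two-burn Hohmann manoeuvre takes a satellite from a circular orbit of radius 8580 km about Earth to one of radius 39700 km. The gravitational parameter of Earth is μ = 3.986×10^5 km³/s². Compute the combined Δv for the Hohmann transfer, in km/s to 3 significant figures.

Transfer-ellipse semi-major axis a_t = (r₁ + r₂)/2 = (8580 + 39700)/2 = 24140 km.
Circular speed at r₁: v₁ = √(μ/r₁) = √(3.986×10^5/8580) = 6.81593 km/s.
Transfer-orbit speed at r₁ (v² = μ(2/r − 1/a)): v_p = √[μ(2/r₁ − 1/a_t)] = 8.74081 km/s.
First burn Δv₁ = |v_p − v₁| = 1.92488 km/s.
Circular speed at r₂: v₂ = √(μ/r₂) = 3.16864 km/s.
Transfer-orbit speed at r₂: v_a = √[μ(2/r₂ − 1/a_t)] = 1.88907 km/s.
Second burn Δv₂ = |v₂ − v_a| = 1.27957 km/s.
Δv = Δv₁ + Δv₂ = 1.92488 + 1.27957 = 3.204 km/s.

Δv = 3.20 km/s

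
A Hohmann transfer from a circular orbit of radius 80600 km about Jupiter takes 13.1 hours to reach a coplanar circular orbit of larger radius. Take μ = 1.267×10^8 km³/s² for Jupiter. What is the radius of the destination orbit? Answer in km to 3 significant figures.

Transfer time t = 13.1 hours = 47160 s, and t = π√(a_t³/μ).
So a_t = (μ t²/π²)^(1/3) = (1.267×10^8 × (47160)² / π²)^(1/3) = 3.0564×10^5 km.
Since a_t = (r₁ + r₂)/2, r₂ = 2a_t − r₁ = 2×3.0564×10^5 − 80600 = 5.3068×10^5 km.

r₂ = 5.31×10^5 km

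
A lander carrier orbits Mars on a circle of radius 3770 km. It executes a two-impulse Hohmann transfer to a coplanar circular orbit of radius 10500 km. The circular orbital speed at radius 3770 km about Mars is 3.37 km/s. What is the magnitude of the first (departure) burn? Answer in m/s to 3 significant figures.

From the circular-orbit relation v² = μ/r at r = 3770 km: μ = v²r = (3.37)² × 3770 = 42815.5 km³/s².
Semi-major axis of the transfer orbit: a_t = (3770 + 10500)/2 = 7135 km.
On the circular orbit at r = 3770 km, v_c = √(μ/r) = 3.3700 km/s.
Transfer-orbit speed at the same r (vis-viva, a = a_t): v_t = √[μ(2/r − 1/a_t)] = 4.0882 km/s.
Δv₁ = |v_t − v_c| = |4.0882 − 3.3700| = 0.7182 km/s.

Δv₁ = 718 m/s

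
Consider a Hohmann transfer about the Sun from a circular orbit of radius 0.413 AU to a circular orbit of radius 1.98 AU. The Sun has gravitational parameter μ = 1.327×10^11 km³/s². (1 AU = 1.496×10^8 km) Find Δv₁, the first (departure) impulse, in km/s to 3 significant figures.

Δv₁ = 13.3 km/s

In km: r₁ = 0.413 × 1.496×10^8 = 6.17848×10^7 km; r₂ = 1.98 × 1.496×10^8 = 2.96208×10^8 km.
Semi-major axis of the transfer orbit: a_t = (6.17848×10^7 + 2.96208×10^8)/2 = 1.789964×10^8 km.
Circular speed at r = 6.17848×10^7 km: v_c = √(μ/r) = 46.344 km/s.
Vis-viva on the transfer ellipse at r = 6.17848×10^7 km gives v_t = √[μ(2/r − 1/a_t)] = 59.617 km/s.
Δv₁ = |v_t − v_c| = |59.617 − 46.344| = 13.27 km/s.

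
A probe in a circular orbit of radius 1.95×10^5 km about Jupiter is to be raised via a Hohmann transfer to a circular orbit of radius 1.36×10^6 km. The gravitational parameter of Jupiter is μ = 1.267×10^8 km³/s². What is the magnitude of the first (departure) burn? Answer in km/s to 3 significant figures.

Δv₁ = 8.22 km/s

Semi-major axis of the transfer orbit: a_t = (1.950×10^5 + 1.360×10^6)/2 = 7.775×10^5 km.
Circular speed at r = 1.950×10^5 km: v_c = √(μ/r) = 25.490 km/s.
Transfer-orbit speed at the same r (vis-viva, a = a_t): v_t = √[μ(2/r − 1/a_t)] = 33.712 km/s.
Δv₁ = |v_t − v_c| = |33.712 − 25.490| = 8.222 km/s.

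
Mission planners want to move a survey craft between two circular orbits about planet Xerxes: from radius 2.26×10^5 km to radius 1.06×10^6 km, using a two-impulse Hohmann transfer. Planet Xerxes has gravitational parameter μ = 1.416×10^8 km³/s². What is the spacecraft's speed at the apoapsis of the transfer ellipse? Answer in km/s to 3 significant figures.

v = 6.85 km/s

The Hohmann ellipse has a_t = (r₁ + r₂)/2 = 6.430×10^5 km.
At apoapsis, r = 1.060×10^6 km.
From the vis-viva equation, v = √[μ(2/r − 1/a_t)] = 6.852 km/s.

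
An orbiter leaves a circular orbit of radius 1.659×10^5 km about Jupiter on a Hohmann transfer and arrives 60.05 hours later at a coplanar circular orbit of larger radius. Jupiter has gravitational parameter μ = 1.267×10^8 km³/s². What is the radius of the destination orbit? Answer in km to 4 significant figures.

Transfer time t = 60.05 hours = 2.1618×10^5 s, and t = π√(a_t³/μ).
So a_t = (μ t²/π²)^(1/3) = (1.267×10^8 × (2.1618×10^5)² / π²)^(1/3) = 8.4340×10^5 km.
Since a_t = (r₁ + r₂)/2, r₂ = 2a_t − r₁ = 2×8.4340×10^5 − 1.659×10^5 = 1.5209×10^6 km.

r₂ = 1.521×10^6 km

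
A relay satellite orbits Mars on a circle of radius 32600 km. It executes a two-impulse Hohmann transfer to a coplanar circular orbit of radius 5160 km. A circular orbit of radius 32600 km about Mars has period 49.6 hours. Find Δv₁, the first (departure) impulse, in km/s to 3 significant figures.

From Kepler's third law T² = 4π²r³/μ at r = 32600 km, T = 49.6 hours = 49.6 × 3600 s = 1.7856×10^5 s: μ = 4π²r³/T² = 42898.7 km³/s².
The Hohmann ellipse has a_t = (r₁ + r₂)/2 = 18880 km.
Circular speed at r = 32600 km: v_c = √(μ/r) = 1.1471 km/s.
Vis-viva on the transfer ellipse at r = 32600 km gives v_t = √[μ(2/r − 1/a_t)] = 0.59970 km/s.
Δv₁ = |v_t − v_c| = |0.59970 − 1.1471| = 0.5474 km/s.

Δv₁ = 0.547 km/s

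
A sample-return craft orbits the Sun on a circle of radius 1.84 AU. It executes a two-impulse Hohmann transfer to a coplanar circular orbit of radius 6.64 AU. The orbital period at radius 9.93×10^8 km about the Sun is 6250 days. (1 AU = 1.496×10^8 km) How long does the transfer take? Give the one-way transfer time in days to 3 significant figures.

t = 1600 days

From Kepler's third law T² = 4π²r³/μ at r = 9.93×10^8 km, T = 6250 days = 6250 × 86400 s = 5.400×10^8 s: μ = 4π²r³/T² = 1.32562×10^11 km³/s².
In km: r₁ = 1.84 × 1.496×10^8 = 2.75264×10^8 km; r₂ = 6.64 × 1.496×10^8 = 9.93344×10^8 km.
Transfer-ellipse semi-major axis a_t = (r₁ + r₂)/2 = (2.75264×10^8 + 9.93344×10^8)/2 = 6.34304×10^8 km.
By Kepler's third law the transfer-orbit period is T = 2π√(a_t³/μ), so t = T/2 = 1.3784×10^8 s.
Converting: 1.3784×10^8 s ÷ 86400 s/day = 1600 days.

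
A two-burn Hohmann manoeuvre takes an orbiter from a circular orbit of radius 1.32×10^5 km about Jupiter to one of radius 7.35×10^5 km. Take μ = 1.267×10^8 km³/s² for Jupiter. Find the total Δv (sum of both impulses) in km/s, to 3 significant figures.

Δv = 15.2 km/s

The Hohmann ellipse has a_t = (r₁ + r₂)/2 = 4.335×10^5 km.
At r₁ the circular-orbit speed is v₁ = √(μ/r₁) = 30.98 km/s.
On the transfer ellipse at r₁, vis-viva gives v_p = √[μ(2/r₁ − 1/a_t)] = 40.34 km/s.
First burn Δv₁ = |v_p − v₁| = 9.360 km/s.
Circular speed at r₂: v₂ = √(μ/r₂) = 13.129 km/s.
Transfer-orbit speed at r₂: v_a = √[μ(2/r₂ − 1/a_t)] = 7.2450 km/s.
Second burn Δv₂ = |v₂ − v_a| = 5.884 km/s.
Δv = Δv₁ + Δv₂ = 9.360 + 5.884 = 15.24 km/s.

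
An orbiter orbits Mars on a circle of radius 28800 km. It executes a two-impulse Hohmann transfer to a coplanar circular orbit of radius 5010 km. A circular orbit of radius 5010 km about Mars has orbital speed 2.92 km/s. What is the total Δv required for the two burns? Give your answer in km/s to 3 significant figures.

Δv = 1.45 km/s

From the circular-orbit relation v² = μ/r at r = 5010 km: μ = v²r = (2.92)² × 5010 = 42717.3 km³/s².
Transfer-ellipse semi-major axis a_t = (r₁ + r₂)/2 = (28800 + 5010)/2 = 16905 km.
At r₁ the circular-orbit speed is v₁ = √(μ/r₁) = 1.2179 km/s.
On the transfer ellipse at r₁, vis-viva gives v_a = √[μ(2/r₁ − 1/a_t)] = 0.66300 km/s.
First burn Δv₁ = |v_a − v₁| = 0.5549 km/s.
Circular speed at r₂: v₂ = √(μ/r₂) = 2.9200 km/s.
Transfer-orbit speed at r₂: v_p = √[μ(2/r₂ − 1/a_t)] = 3.8113 km/s.
Second burn Δv₂ = |v₂ − v_p| = 0.8913 km/s.
Total Δv = Δv₁ + Δv₂ = 1.446 km/s.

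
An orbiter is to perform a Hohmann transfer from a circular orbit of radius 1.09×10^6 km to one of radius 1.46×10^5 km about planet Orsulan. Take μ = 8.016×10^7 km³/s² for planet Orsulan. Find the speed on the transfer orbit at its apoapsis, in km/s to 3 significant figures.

v = 4.17 km/s

The Hohmann ellipse has a_t = (r₁ + r₂)/2 = 6.180×10^5 km.
At apoapsis, r = 1.090×10^6 km.
Applying v² = μ(2/r − 1/a_t): v = 4.168 km/s.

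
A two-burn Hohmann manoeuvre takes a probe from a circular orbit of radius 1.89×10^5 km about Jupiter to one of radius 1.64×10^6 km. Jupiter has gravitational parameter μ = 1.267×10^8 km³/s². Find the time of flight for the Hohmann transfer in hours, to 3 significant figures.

t = 67.8 hours

Transfer-ellipse semi-major axis a_t = (r₁ + r₂)/2 = (1.890×10^5 + 1.640×10^6)/2 = 9.145×10^5 km.
Transfer time t = π√(a_t³/μ) = π√((9.145×10^5)³ / 1.267×10^8) = 2.441×10^5 s.
Converting: 2.441×10^5 s ÷ 3600 s/hour = 67.8 hours.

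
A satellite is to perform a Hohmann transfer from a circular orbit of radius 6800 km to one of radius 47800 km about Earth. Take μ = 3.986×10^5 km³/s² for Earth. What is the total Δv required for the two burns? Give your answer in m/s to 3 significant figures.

Δv = 3920 m/s

Transfer-ellipse semi-major axis a_t = (r₁ + r₂)/2 = (6800 + 47800)/2 = 27300 km.
Circular speed at r₁: v₁ = √(μ/r₁) = √(3.986×10^5/6800) = 7.65622 km/s.
On the transfer ellipse at r₁, vis-viva gives v_p = √[μ(2/r₁ − 1/a_t)] = 10.1309 km/s.
First burn Δv₁ = |v_p − v₁| = 2.4747 km/s.
Circular speed at r₂: v₂ = √(μ/r₂) = 2.8877 km/s.
Transfer-orbit speed at r₂: v_a = √[μ(2/r₂ − 1/a_t)] = 1.4412 km/s.
Second burn Δv₂ = |v₂ − v_a| = 1.4465 km/s.
Δv = Δv₁ + Δv₂ = 2.4747 + 1.4465 = 3.921 km/s.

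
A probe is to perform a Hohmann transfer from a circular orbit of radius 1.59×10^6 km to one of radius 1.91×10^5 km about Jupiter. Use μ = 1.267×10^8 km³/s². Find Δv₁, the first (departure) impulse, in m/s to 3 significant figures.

Transfer-ellipse semi-major axis a_t = (r₁ + r₂)/2 = (1.590×10^6 + 1.910×10^5)/2 = 8.905×10^5 km.
On the circular orbit at r = 1.590×10^6 km, v_c = √(μ/r) = 8.926675 km/s.
Vis-viva on the transfer ellipse at r = 1.590×10^6 km gives v_t = √[μ(2/r − 1/a_t)] = 4.134181 km/s.
Δv₁ = |v_t − v_c| = |4.134181 − 8.926675| = 4.792 km/s.

Δv₁ = 4790 m/s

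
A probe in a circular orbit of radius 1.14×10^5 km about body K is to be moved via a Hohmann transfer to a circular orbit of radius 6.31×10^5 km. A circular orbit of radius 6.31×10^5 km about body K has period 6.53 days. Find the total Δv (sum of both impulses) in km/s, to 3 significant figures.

Δv = 8.12 km/s

From Kepler's third law T² = 4π²r³/μ at r = 6.31×10^5 km, T = 6.53 days = 6.53 × 86400 s = 5.64192×10^5 s: μ = 4π²r³/T² = 3.11598×10^7 km³/s².
The Hohmann ellipse has a_t = (r₁ + r₂)/2 = 3.725×10^5 km.
At r₁ the circular-orbit speed is v₁ = √(μ/r₁) = 16.533 km/s.
Transfer-orbit speed at r₁ (vis-viva): v_p = √[μ(2/r₁ − 1/a_t)] = 21.518 km/s.
First burn Δv₁ = |v_p − v₁| = 4.985 km/s.
Circular speed at r₂: v₂ = √(μ/r₂) = 7.0272 km/s.
Transfer-orbit speed at r₂: v_a = √[μ(2/r₂ − 1/a_t)] = 3.8875 km/s.
Second burn Δv₂ = |v₂ − v_a| = 3.140 km/s.
Total Δv = Δv₁ + Δv₂ = 8.125 km/s.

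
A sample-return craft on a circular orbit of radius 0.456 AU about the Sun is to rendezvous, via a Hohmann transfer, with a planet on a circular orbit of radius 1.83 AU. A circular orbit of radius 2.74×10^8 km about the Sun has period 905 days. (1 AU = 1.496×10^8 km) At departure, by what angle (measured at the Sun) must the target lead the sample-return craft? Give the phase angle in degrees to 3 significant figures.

φ = 91.1°

From Kepler's third law T² = 4π²r³/μ at r = 2.74×10^8 km, T = 905 days = 905 × 86400 s = 7.8192×10^7 s: μ = 4π²r³/T² = 1.32827×10^11 km³/s².
In km: r₁ = 0.456 × 1.496×10^8 = 6.82176×10^7 km; r₂ = 1.83 × 1.496×10^8 = 2.73768×10^8 km.
Transfer-ellipse semi-major axis a_t = (r₁ + r₂)/2 = (6.82176×10^7 + 2.73768×10^8)/2 = 1.709928×10^8 km.
The half-period of the transfer ellipse is t = π√(a_t³/μ) = 1.927406×10^7 s.
Target angular speed ω₂ = √(μ/r₂³) = 8.045802×10^-8 rad/s.
Angle swept by the target during transfer: ω₂·t = 1.550753 rad = 88.852°.
The sample-return craft traverses 180° on the transfer ellipse, so the target must lead by 180° − 88.852° = 91.1°.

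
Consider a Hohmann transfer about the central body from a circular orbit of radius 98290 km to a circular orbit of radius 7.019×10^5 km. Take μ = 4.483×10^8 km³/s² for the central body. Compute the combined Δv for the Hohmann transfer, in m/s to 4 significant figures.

Δv = 34660 m/s

The Hohmann ellipse has a_t = (r₁ + r₂)/2 = 4.00095×10^5 km.
Circular speed at r₁: v₁ = √(μ/r₁) = √(4.483×10^8/98290) = 67.535 km/s.
On the transfer ellipse at r₁, v² = μ(2/r − 1/a) gives v_p = √[μ(2/r₁ − 1/a_t)] = 89.451 km/s.
First burn Δv₁ = |v_p − v₁| = 21.916 km/s.
Circular speed at r₂: v₂ = √(μ/r₂) = 25.272 km/s.
Transfer-orbit speed at r₂: v_a = √[μ(2/r₂ − 1/a_t)] = 12.526 km/s.
Second burn Δv₂ = |v₂ − v_a| = 12.746 km/s.
Δv = Δv₁ + Δv₂ = 21.916 + 12.746 = 34.66 km/s.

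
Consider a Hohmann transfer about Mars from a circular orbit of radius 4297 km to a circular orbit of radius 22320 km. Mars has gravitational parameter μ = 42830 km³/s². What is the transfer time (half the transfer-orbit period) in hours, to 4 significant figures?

t = 6.474 hours

Transfer-ellipse semi-major axis a_t = (r₁ + r₂)/2 = (4297 + 22320)/2 = 13308.5 km.
Transfer time t = π√(a_t³/μ) = π√((13308.5)³ / 42830) = 23306 s.
Converting: 23306 s ÷ 3600 s/hour = 6.474 hours.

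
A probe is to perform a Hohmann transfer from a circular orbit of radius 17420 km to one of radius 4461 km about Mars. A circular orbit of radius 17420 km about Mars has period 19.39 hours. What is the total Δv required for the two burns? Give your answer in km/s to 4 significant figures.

Δv = 1.378 km/s

From Kepler's third law T² = 4π²r³/μ at r = 17420 km, T = 19.39 hours = 19.39 × 3600 s = 69804 s: μ = 4π²r³/T² = 42829.6 km³/s².
The Hohmann ellipse has a_t = (r₁ + r₂)/2 = 10940.5 km.
At r₁ the circular-orbit speed is v₁ = √(μ/r₁) = 1.5680 km/s.
Transfer-orbit speed at r₁ (vis-viva equation): v_a = √[μ(2/r₁ − 1/a_t)] = 1.0013 km/s.
First burn Δv₁ = |v_a − v₁| = 0.5667 km/s.
At r₂, v₂ = √(μ/r₂) = 3.09853 km/s.
Transfer-orbit speed at r₂: v_p = √[μ(2/r₂ − 1/a_t)] = 3.90986 km/s.
Second burn Δv₂ = |v₂ − v_p| = 0.8113 km/s.
Total Δv = Δv₁ + Δv₂ = 1.378 km/s.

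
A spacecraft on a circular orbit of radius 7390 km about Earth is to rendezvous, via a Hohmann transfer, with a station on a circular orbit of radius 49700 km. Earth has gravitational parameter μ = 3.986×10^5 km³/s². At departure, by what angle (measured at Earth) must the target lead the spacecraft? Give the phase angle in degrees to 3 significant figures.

φ = 102°

Semi-major axis of the transfer orbit: a_t = (7390 + 49700)/2 = 28545 km.
The half-period of the transfer ellipse is t = π√(a_t³/μ) = 23998.1 s.
The target's mean motion on its circular orbit is ω₂ = √(μ/r₂³) = 5.69815×10^-5 rad/s.
Angle swept by the target during transfer: ω₂·t = 1.3674 rad = 78.35°.
Arrival is 180° from departure on the ellipse, so φ = 180° − 78.35° = 102°.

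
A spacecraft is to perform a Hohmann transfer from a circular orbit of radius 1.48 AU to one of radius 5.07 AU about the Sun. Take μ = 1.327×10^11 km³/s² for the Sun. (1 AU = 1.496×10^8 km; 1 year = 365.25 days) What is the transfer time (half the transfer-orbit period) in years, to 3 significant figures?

In km: r₁ = 1.48 × 1.496×10^8 = 2.21408×10^8 km; r₂ = 5.07 × 1.496×10^8 = 7.58472×10^8 km.
Transfer-ellipse semi-major axis a_t = (r₁ + r₂)/2 = (2.21408×10^8 + 7.58472×10^8)/2 = 4.8994×10^8 km.
Half the transfer-orbit period gives t = π√(a_t³/μ) = 9.353×10^7 s.
Converting: 9.353×10^7 s ÷ 3.15576×10^7 s/year (365.25 × 86400) = 2.96 years.

t = 2.96 years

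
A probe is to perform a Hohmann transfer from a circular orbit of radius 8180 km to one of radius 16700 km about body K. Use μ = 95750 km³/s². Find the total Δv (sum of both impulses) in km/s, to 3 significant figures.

Δv = 0.996 km/s

Transfer-ellipse semi-major axis a_t = (r₁ + r₂)/2 = (8180 + 16700)/2 = 12440 km.
Circular speed at r₁: v₁ = √(μ/r₁) = √(95750/8180) = 3.4213 km/s.
Transfer-orbit speed at r₁ (vis-viva equation): v_p = √[μ(2/r₁ − 1/a_t)] = 3.9641 km/s.
First burn Δv₁ = |v_p − v₁| = 0.5428 km/s.
Circular speed at r₂: v₂ = √(μ/r₂) = 2.3945 km/s.
Transfer-orbit speed at r₂: v_a = √[μ(2/r₂ − 1/a_t)] = 1.9417 km/s.
Second burn Δv₂ = |v₂ − v_a| = 0.4528 km/s.
Δv = Δv₁ + Δv₂ = 0.5428 + 0.4528 = 0.9956 km/s.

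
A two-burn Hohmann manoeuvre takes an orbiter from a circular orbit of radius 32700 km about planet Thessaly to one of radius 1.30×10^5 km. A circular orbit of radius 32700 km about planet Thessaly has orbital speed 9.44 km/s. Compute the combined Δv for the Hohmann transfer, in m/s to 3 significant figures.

Δv = 4230 m/s

From the circular-orbit relation v² = μ/r at r = 32700 km: μ = v²r = (9.44)² × 32700 = 2.91401×10^6 km³/s².
Transfer-ellipse semi-major axis a_t = (r₁ + r₂)/2 = (32700 + 1.300×10^5)/2 = 81350 km.
At r₁ the circular-orbit speed is v₁ = √(μ/r₁) = 9.4400 km/s.
On the transfer ellipse at r₁, v² = μ(2/r − 1/a) gives v_p = √[μ(2/r₁ − 1/a_t)] = 11.933 km/s.
First burn Δv₁ = |v_p − v₁| = 2.493 km/s.
Circular speed at r₂: v₂ = √(μ/r₂) = 4.735 km/s.
Transfer-orbit speed at r₂: v_a = √[μ(2/r₂ − 1/a_t)] = 3.002 km/s.
Second burn Δv₂ = |v₂ − v_a| = 1.733 km/s.
Δv = Δv₁ + Δv₂ = 2.493 + 1.733 = 4.226 km/s.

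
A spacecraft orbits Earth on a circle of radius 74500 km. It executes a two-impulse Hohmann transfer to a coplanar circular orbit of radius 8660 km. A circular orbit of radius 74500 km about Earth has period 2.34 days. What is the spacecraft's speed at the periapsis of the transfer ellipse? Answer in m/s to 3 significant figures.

From Kepler's third law T² = 4π²r³/μ at r = 74500 km, T = 2.34 days = 2.34 × 86400 s = 2.02176×10^5 s: μ = 4π²r³/T² = 3.99364×10^5 km³/s².
The Hohmann ellipse has a_t = (r₁ + r₂)/2 = 41580 km.
At periapsis, r = 8660 km.
From the vis-viva equation, v = √[μ(2/r − 1/a_t)] = 9.090 km/s.

v = 9090 m/s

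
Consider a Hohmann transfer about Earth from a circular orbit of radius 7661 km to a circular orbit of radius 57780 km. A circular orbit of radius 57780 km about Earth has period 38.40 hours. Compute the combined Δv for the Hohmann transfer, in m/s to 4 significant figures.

From Kepler's third law T² = 4π²r³/μ at r = 57780 km, T = 38.40 hours = 38.40 × 3600 s = 1.3824×10^5 s: μ = 4π²r³/T² = 3.98497×10^5 km³/s².
The Hohmann ellipse has a_t = (r₁ + r₂)/2 = 32720.5 km.
Circular speed at r₁: v₁ = √(μ/r₁) = √(3.98497×10^5/7661) = 7.212 km/s.
Transfer-orbit speed at r₁ (vis-viva): v_p = √[μ(2/r₁ − 1/a_t)] = 9.584 km/s.
First burn Δv₁ = |v_p − v₁| = 2.372 km/s.
Circular speed at r₂: v₂ = √(μ/r₂) = 2.626 km/s.
Transfer-orbit speed at r₂: v_a = √[μ(2/r₂ − 1/a_t)] = 1.271 km/s.
Second burn Δv₂ = |v₂ − v_a| = 1.355 km/s.
Δv = Δv₁ + Δv₂ = 2.372 + 1.355 = 3.727 km/s.

Δv = 3727 m/s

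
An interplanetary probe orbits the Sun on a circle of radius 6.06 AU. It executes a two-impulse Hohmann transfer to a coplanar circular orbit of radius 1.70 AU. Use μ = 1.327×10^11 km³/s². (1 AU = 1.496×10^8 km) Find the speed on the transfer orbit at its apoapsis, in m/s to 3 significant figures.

v = 8010 m/s

In km: r₁ = 6.06 × 1.496×10^8 = 9.06576×10^8 km; r₂ = 1.70 × 1.496×10^8 = 2.5432×10^8 km.
Transfer-ellipse semi-major axis a_t = (r₁ + r₂)/2 = (9.06576×10^8 + 2.5432×10^8)/2 = 5.80448×10^8 km.
The apoapsis of the transfer ellipse is at r = 9.06576×10^8 km.
Applying v² = μ(2/r − 1/a_t): v = 8.008 km/s.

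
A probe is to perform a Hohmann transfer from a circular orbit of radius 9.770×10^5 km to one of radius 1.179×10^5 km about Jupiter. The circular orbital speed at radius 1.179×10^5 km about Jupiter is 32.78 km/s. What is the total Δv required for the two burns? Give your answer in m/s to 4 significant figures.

From the circular-orbit relation v² = μ/r at r = 1.179×10^5 km: μ = v²r = (32.78)² × 1.179×10^5 = 1.26687×10^8 km³/s².
The Hohmann ellipse has a_t = (r₁ + r₂)/2 = 5.4745×10^5 km.
At r₁ the circular-orbit speed is v₁ = √(μ/r₁) = 11.3872 km/s.
On the transfer ellipse at r₁, vis-viva gives v_a = √[μ(2/r₁ − 1/a_t)] = 5.28449 km/s.
First burn Δv₁ = |v_a − v₁| = 6.103 km/s.
Circular speed at r₂: v₂ = √(μ/r₂) = 32.78 km/s.
Transfer-orbit speed at r₂: v_p = √[μ(2/r₂ − 1/a_t)] = 43.79 km/s.
Second burn Δv₂ = |v₂ − v_p| = 11.01 km/s.
Total Δv = Δv₁ + Δv₂ = 17.11 km/s.

Δv = 17110 m/s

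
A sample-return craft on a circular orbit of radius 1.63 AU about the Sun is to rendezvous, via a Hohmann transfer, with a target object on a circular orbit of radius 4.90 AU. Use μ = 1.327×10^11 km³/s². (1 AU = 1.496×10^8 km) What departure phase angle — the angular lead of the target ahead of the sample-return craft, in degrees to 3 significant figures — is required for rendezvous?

In km: r₁ = 1.63 × 1.496×10^8 = 2.43848×10^8 km; r₂ = 4.90 × 1.496×10^8 = 7.3304×10^8 km.
Transfer-ellipse semi-major axis a_t = (r₁ + r₂)/2 = (2.43848×10^8 + 7.3304×10^8)/2 = 4.88444×10^8 km.
The half-period of the transfer ellipse is t = π√(a_t³/μ) = 9.30972×10^7 s.
Target angular speed ω₂ = √(μ/r₂³) = 1.83546×10^-8 rad/s.
Angle swept by the target during transfer: ω₂·t = 1.70876 rad = 97.90°.
The sample-return craft traverses 180° on the transfer ellipse, so the target must lead by 180° − 97.90° = 82.1°.

φ = 82.1°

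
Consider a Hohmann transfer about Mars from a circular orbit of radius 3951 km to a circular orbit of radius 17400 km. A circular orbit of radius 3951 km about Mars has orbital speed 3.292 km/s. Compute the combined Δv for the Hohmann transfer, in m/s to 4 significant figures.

From the circular-orbit relation v² = μ/r at r = 3951 km: μ = v²r = (3.292)² × 3951 = 42818.0 km³/s².
Semi-major axis of the transfer orbit: a_t = (3951 + 17400)/2 = 10675.5 km.
At r₁ the circular-orbit speed is v₁ = √(μ/r₁) = 3.2920 km/s.
Transfer-orbit speed at r₁ (vis-viva): v_p = √[μ(2/r₁ − 1/a_t)] = 4.2028 km/s.
First burn Δv₁ = |v_p − v₁| = 0.9108 km/s.
At r₂, v₂ = √(μ/r₂) = 1.5687 km/s.
Transfer-orbit speed at r₂: v_a = √[μ(2/r₂ − 1/a_t)] = 0.95433 km/s.
Second burn Δv₂ = |v₂ − v_a| = 0.6144 km/s.
Total Δv = Δv₁ + Δv₂ = 1.525 km/s.

Δv = 1525 m/s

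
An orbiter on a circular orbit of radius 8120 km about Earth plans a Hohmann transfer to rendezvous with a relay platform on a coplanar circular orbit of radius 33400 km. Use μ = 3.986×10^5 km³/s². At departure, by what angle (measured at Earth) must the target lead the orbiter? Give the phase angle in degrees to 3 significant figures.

φ = 91.8°

The Hohmann ellipse has a_t = (r₁ + r₂)/2 = 20760 km.
The half-period of the transfer ellipse is t = π√(a_t³/μ) = 14884 s.
The target's mean motion on its circular orbit is ω₂ = √(μ/r₂³) = 1.0343×10^-4 rad/s.
Angle swept by the target during transfer: ω₂·t = 1.5395 rad = 88.21°.
The orbiter traverses 180° on the transfer ellipse, so the target must lead by 180° − 88.21° = 91.8°.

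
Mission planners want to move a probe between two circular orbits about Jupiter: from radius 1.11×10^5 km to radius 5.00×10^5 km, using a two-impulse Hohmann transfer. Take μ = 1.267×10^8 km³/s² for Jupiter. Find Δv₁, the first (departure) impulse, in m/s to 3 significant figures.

Δv₁ = 9440 m/s

Semi-major axis of the transfer orbit: a_t = (1.110×10^5 + 5.000×10^5)/2 = 3.055×10^5 km.
Circular speed at r = 1.110×10^5 km: v_c = √(μ/r) = 33.785 km/s.
Transfer-orbit speed at the same r (vis-viva, a = a_t): v_t = √[μ(2/r − 1/a_t)] = 43.222 km/s.
Δv₁ = |v_t − v_c| = |43.222 − 33.785| = 9.437 km/s.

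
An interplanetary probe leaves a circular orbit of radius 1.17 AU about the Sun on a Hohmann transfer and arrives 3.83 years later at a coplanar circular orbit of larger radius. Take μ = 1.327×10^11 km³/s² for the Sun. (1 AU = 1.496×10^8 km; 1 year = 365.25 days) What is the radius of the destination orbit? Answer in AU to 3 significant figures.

In km: r₁ = 1.17 × 1.496×10^8 = 1.75032×10^8 km.
Transfer time t = 3.83 years × 365.25 × 86400 s = 1.20865608×10^8 s, and t = π√(a_t³/μ).
So a_t = (μ t²/π²)^(1/3) = (1.327×10^11 × (1.20865608×10^8)² / π²)^(1/3) = 5.8129×10^8 km.
Since a_t = (r₁ + r₂)/2, r₂ = 2a_t − r₁ = 2×5.8129×10^8 − 1.75032×10^8 = 9.87548×10^8 km.
In AU: r₂ = 9.87548×10^8 / 1.496×10^8 = 6.60 AU.

r₂ = 6.60 AU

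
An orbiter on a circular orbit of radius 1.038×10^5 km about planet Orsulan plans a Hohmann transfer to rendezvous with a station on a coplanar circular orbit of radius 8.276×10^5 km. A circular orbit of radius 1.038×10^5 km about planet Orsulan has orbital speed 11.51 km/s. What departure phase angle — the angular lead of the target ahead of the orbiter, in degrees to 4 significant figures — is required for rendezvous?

From the circular-orbit relation v² = μ/r at r = 1.038×10^5 km: μ = v²r = (11.51)² × 1.038×10^5 = 1.37514×10^7 km³/s².
Transfer-ellipse semi-major axis a_t = (r₁ + r₂)/2 = (1.038×10^5 + 8.276×10^5)/2 = 4.657×10^5 km.
Transfer time t = π√(a_t³/μ) = 2.6924×10^5 s.
The target's mean motion on its circular orbit is ω₂ = √(μ/r₂³) = 4.9254×10^-6 rad/s.
Angle swept by the target during transfer: ω₂·t = 1.3261 rad = 75.98°.
Arrival is 180° from departure on the ellipse, so φ = 180° − 75.98° = 104.0°.

φ = 104.0°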